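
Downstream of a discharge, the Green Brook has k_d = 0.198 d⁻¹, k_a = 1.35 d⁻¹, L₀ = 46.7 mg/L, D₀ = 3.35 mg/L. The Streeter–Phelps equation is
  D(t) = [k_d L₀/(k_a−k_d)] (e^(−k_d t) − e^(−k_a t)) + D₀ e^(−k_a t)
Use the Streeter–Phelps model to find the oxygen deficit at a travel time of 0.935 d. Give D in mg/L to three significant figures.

k_d L₀/(k_a−k_d) = 0.198×46.7/(1.35−0.198) = 9.247/1.152 = 8.027 mg/L.
e^(−k_d t) = e^(−0.198×0.9350) = 0.8310; e^(−k_a t) = e^(−1.35×0.9350) = 0.2830.
D = 8.027 × (0.8310 − 0.2830) + 3.35 × 0.2830 = 4.398 + 0.9481 = 5.346 mg/L.

D ≈ 5.35 mg/L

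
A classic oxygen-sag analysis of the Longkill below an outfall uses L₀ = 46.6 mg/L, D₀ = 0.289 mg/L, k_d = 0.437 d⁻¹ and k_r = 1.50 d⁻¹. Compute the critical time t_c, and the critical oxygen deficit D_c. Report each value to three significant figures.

t_c = [1/(k_r−k_d)] ln[(k_r/k_d)(1 − D₀(k_r−k_d)/(k_d L₀))]
= [1/(1.50−0.437)] ln[(1.50/0.437)(1 − 0.289×1.063/(0.437×46.6))]
= (1/1.063) ln[3.432 × 0.9849] = 0.9407 × ln(3.381) = 0.9407 × 1.218 = 1.146 d.
L(t_c) = L₀ e^(−k_d t_c) = 46.6 × 0.6061 = 28.24 mg/L, and at the critical point k_r D_c = k_d L, so D_c = (0.437/1.50) × 28.24 = 8.228 mg/L.

t_c ≈ 1.15 d; D_c ≈ 8.23 mg/L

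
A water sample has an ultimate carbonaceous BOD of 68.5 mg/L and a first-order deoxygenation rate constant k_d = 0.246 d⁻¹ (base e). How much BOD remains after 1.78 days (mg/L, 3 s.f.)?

L ≈ 44.2 mg/L

L_t = L₀ e^(−k_d t) = 68.5 × e^(−0.246×1.78) = 68.5 × 0.6454 = 44.21 mg/L.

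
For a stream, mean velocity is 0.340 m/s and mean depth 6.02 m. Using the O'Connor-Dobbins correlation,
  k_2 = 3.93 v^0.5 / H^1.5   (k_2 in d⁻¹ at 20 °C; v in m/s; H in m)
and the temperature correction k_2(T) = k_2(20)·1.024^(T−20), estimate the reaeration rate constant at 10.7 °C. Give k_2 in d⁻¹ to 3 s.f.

k_2 ≈ 0.124 d⁻¹

k_2(20) = 3.93 × 0.340^0.5 / 6.02^1.5 = 3.93 × 0.5831 / 14.77 = 0.1551 d⁻¹.
k_2(10.7) = 0.1551 × 1.024^(10.7−20) = 0.1551 × 0.8021 = 0.1244 d⁻¹.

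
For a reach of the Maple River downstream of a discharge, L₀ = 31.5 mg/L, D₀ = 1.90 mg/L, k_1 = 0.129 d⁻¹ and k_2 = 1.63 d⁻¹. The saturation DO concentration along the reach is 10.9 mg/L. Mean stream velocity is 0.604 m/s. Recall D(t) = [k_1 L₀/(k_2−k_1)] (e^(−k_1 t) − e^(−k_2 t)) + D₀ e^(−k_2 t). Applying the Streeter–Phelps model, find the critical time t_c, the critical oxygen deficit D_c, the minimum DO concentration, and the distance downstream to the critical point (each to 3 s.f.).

t_c ≈ 0.884 d; D_c ≈ 2.22 mg/L; min DO ≈ 8.68 mg/L; x_c ≈ 46.1 km

At the critical point dD/dt = 0, so k_1 L₀ e^(−k_1 t) = k_2 D. Substituting D(t) from the Streeter–Phelps equation and solving for t gives
t_c = ln[(k_2/k_1)(1 − D₀(k_2−k_1)/(k_1 L₀))] / (k_2−k_1).
Here k_2−k_1 = 1.501 d⁻¹ and 1 − D₀(k_2−k_1)/(k_1 L₀) = 1 − 1.90×1.501/(0.129×31.5) = 0.2982, so
t_c = ln(12.64 × 0.2982) / 1.501 = 1.326 / 1.501 = 0.8837 d.
L(t_c) = L₀ e^(−k_1 t_c) = 31.5 × 0.8923 = 28.11 mg/L, and at the critical point k_2 D_c = k_1 L, so D_c = (0.129/1.63) × 28.11 = 2.224 mg/L.
Minimum DO = C_s − D_c = 10.9 − 2.224 = 8.676 mg/L.
x_c = v t_c = 0.604 m/s × 0.8837 d × 86400 s/d = 46120 m ≈ 46.1 km.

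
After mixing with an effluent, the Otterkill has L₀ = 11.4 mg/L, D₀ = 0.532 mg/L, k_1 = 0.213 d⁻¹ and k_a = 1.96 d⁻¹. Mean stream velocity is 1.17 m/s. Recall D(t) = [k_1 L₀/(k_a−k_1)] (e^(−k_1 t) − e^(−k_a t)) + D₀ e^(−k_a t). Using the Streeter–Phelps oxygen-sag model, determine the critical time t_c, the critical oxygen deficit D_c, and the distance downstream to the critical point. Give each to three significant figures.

t_c ≈ 0.994 d; D_c ≈ 1.00 mg/L; x_c ≈ 101 km

At the critical point dD/dt = 0, so k_1 L₀ e^(−k_1 t) = k_a D. Substituting D(t) from the Streeter–Phelps equation and solving for t gives
t_c = ln[(k_a/k_1)(1 − D₀(k_a−k_1)/(k_1 L₀))] / (k_a−k_1).
Here k_a−k_1 = 1.747 d⁻¹ and 1 − D₀(k_a−k_1)/(k_1 L₀) = 1 − 0.532×1.747/(0.213×11.4) = 0.6172, so
t_c = ln(9.202 × 0.6172) / 1.747 = 1.737 / 1.747 = 0.9942 d.
D_c = (k_1/k_a) L₀ e^(−k_1 t_c) = (0.213/1.96) × 11.4 × e^(−0.213×0.9942) = 0.1087 × 11.4 × 0.8092 = 1.002 mg/L.
x_c = v t_c = 1.17 m/s × 0.9942 d × 86400 s/d = 100500 m ≈ 101 km.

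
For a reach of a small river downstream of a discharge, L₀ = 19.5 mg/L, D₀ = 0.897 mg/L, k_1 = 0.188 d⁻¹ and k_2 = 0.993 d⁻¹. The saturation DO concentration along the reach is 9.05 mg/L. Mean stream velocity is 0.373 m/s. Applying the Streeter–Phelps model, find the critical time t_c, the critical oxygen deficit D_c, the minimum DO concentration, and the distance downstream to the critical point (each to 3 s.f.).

t_c ≈ 1.79 d; D_c ≈ 2.63 mg/L; min DO ≈ 6.42 mg/L; x_c ≈ 57.8 km

t_c = [1/(k_2−k_1)] ln[(k_2/k_1)(1 − D₀(k_2−k_1)/(k_1 L₀))]
= [1/(0.993−0.188)] ln[(0.993/0.188)(1 − 0.897×0.8050/(0.188×19.5))]
= (1/0.8050) ln[5.282 × 0.8030] = 1.242 × ln(4.242) = 1.242 × 1.445 = 1.795 d.
L(t_c) = L₀ e^(−k_1 t_c) = 19.5 × 0.7136 = 13.91 mg/L, and at the critical point k_2 D_c = k_1 L, so D_c = (0.188/0.993) × 13.91 = 2.634 mg/L.
Minimum DO = C_s − D_c = 9.05 − 2.634 = 6.416 mg/L.
x_c = v t_c = 0.373 m/s × 1.795 d × 86400 s/d = 57850 m ≈ 57.8 km.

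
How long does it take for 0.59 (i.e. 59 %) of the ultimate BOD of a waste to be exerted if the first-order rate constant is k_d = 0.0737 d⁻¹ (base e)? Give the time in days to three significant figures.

y/L₀ = 1 − e^(−k_d t) = 0.59 ⇒ e^(−k_d t) = 0.410
t = −ln(0.410) / 0.0737 = 0.8916 / 0.0737 = 12.10 d.

t ≈ 12.1 d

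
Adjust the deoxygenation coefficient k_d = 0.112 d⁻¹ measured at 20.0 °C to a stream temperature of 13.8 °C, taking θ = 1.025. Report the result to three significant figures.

k_d ≈ 0.0961 d⁻¹

k_d(T₂) = k_d(T₁) · θ^(T₂−T₁) = 0.112 × 1.025^(13.8−20.0)
= 0.112 × 1.025^-6.20 = 0.112 × 0.8580 = 0.09610 d⁻¹.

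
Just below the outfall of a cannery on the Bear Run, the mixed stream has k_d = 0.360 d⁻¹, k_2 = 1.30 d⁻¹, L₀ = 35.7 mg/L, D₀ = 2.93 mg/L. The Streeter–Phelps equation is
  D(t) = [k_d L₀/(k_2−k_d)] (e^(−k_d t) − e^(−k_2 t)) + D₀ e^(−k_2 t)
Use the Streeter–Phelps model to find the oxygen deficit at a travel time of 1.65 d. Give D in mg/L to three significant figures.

D ≈ 6.29 mg/L

k_d L₀/(k_2−k_d) = 0.360×35.7/(1.30−0.360) = 12.85/0.9400 = 13.67 mg/L.
e^(−k_d t) = e^(−0.360×1.650) = 0.5521; e^(−k_2 t) = e^(−1.30×1.650) = 0.1171.
D = 13.67 × (0.5521 − 0.1171) + 2.93 × 0.1171 = 5.948 + 0.3430 = 6.291 mg/L.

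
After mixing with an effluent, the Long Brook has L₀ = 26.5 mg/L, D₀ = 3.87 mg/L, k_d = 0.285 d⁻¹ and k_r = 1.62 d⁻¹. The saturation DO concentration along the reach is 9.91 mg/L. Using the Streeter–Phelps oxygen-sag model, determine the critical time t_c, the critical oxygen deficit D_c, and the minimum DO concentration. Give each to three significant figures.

With k_r/k_d = 5.684 and 1 − D₀(k_r−k_d)/(k_d L₀) = 0.3159,
t_c = ln(5.684 × 0.3159) / (1.62 − 0.285) = ln(1.796) / 1.335 = 0.5855/1.335 = 0.4385 d.
L(t_c) = L₀ e^(−k_d t_c) = 26.5 × 0.8825 = 23.39 mg/L, and at the critical point k_r D_c = k_d L, so D_c = (0.285/1.62) × 23.39 = 4.114 mg/L.
Minimum DO = C_s − D_c = 9.91 − 4.114 = 5.796 mg/L.

t_c ≈ 0.439 d; D_c ≈ 4.11 mg/L; min DO ≈ 5.80 mg/L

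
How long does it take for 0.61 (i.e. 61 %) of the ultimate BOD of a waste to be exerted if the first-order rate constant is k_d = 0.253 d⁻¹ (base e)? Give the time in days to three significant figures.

t ≈ 3.72 d

y/L₀ = 1 − e^(−k_d t) = 0.61 ⇒ e^(−k_d t) = 0.390
t = −ln(0.390) / 0.253 = 0.9416 / 0.253 = 3.722 d.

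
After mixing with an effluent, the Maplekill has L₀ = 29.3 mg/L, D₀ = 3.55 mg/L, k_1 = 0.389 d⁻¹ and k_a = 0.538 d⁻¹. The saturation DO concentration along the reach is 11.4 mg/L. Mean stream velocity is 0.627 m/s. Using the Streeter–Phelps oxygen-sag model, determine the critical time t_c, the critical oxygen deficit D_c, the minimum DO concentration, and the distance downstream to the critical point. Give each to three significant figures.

With k_a/k_1 = 1.383 and 1 − D₀(k_a−k_1)/(k_1 L₀) = 0.9536,
t_c = ln(1.383 × 0.9536) / (0.538 − 0.389) = ln(1.319) / 0.1490 = 0.2768/0.1490 = 1.857 d.
D_c = (k_1/k_a) L₀ e^(−k_1 t_c) = (0.389/0.538) × 29.3 × e^(−0.389×1.857) = 0.7230 × 29.3 × 0.4855 = 10.29 mg/L.
Minimum DO = C_s − D_c = 11.4 − 10.29 = 1.114 mg/L.
x_c = v t_c = 0.627 m/s × 1.857 d × 86400 s/d = 100600 m ≈ 101 km.

t_c ≈ 1.86 d; D_c ≈ 10.3 mg/L; min DO ≈ 1.11 mg/L; x_c ≈ 101 km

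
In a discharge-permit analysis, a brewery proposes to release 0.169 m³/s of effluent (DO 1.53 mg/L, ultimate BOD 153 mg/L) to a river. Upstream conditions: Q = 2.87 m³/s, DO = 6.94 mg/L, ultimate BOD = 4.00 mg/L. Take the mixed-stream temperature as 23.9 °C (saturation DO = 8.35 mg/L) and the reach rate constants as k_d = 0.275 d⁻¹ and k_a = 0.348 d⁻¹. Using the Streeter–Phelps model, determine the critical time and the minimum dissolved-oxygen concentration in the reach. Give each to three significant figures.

t_c ≈ 2.71 d; minimum DO ≈ 3.74 mg/L

Mixed DO = (2.87×6.94 + 0.169×1.53)/(2.87+0.169) = 20.18/3.039 = 6.639 mg/L.
Mixed L₀ = (2.87×4.00 + 0.169×153)/(3.039) = 37.34/3.039 = 12.29 mg/L.
Initial deficit D₀ = C_s − DO₀ = 8.35 − 6.639 = 1.711 mg/L.
t_c = (1/0.07300) ln[(0.348/0.275)(1 − 1.711×0.07300/(0.275×12.29))] = 13.70 × ln(1.219) = 2.709 d.
D_c = (0.275/0.348) × 12.29 × e^(−0.275×2.709) = 0.7902 × 12.29 × 0.4747 = 4.609 mg/L.
Minimum DO = 8.35 − 4.609 = 3.741 mg/L.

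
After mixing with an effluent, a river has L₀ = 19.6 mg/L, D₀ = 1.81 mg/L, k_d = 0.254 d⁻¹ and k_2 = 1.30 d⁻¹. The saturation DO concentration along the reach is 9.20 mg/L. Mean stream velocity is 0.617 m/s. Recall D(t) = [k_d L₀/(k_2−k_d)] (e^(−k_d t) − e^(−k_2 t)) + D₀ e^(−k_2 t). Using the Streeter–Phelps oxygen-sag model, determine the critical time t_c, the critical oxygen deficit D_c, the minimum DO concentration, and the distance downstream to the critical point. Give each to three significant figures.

t_c ≈ 1.10 d; D_c ≈ 2.89 mg/L; min DO ≈ 6.31 mg/L; x_c ≈ 58.8 km

At the critical point dD/dt = 0, so k_d L₀ e^(−k_d t) = k_2 D. Substituting D(t) from the Streeter–Phelps equation and solving for t gives
t_c = ln[(k_2/k_d)(1 − D₀(k_2−k_d)/(k_d L₀))] / (k_2−k_d).
Here k_2−k_d = 1.046 d⁻¹ and 1 − D₀(k_2−k_d)/(k_d L₀) = 1 − 1.81×1.046/(0.254×19.6) = 0.6197, so
t_c = ln(5.118 × 0.6197) / 1.046 = 1.154 / 1.046 = 1.104 d.
L(t_c) = L₀ e^(−k_d t_c) = 19.6 × 0.7556 = 14.81 mg/L, and at the critical point k_2 D_c = k_d L, so D_c = (0.254/1.30) × 14.81 = 2.893 mg/L.
Minimum DO = C_s − D_c = 9.20 − 2.893 = 6.307 mg/L.
x_c = v t_c = 0.617 m/s × 1.104 d × 86400 s/d = 58830 m ≈ 58.8 km.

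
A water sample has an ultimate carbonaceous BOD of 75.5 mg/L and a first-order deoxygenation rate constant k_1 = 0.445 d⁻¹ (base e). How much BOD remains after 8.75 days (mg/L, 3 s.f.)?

L_t = L₀ e^(−k_1 t) = 75.5 × e^(−0.445×8.75) = 75.5 × 0.02037 = 1.538 mg/L.

L ≈ 1.54 mg/L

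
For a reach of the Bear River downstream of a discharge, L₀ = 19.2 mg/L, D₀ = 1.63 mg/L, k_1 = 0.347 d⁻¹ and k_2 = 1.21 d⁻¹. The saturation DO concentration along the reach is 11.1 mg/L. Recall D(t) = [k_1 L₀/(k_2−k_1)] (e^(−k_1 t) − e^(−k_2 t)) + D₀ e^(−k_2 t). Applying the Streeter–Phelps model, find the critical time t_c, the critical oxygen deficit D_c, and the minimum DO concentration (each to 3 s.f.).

At the critical point dD/dt = 0, so k_1 L₀ e^(−k_1 t) = k_2 D. Substituting D(t) from the Streeter–Phelps equation and solving for t gives
t_c = ln[(k_2/k_1)(1 − D₀(k_2−k_1)/(k_1 L₀))] / (k_2−k_1).
Here k_2−k_1 = 0.8630 d⁻¹ and 1 − D₀(k_2−k_1)/(k_1 L₀) = 1 − 1.63×0.8630/(0.347×19.2) = 0.7889, so
t_c = ln(3.487 × 0.7889) / 0.8630 = 1.012 / 0.8630 = 1.173 d.
L(t_c) = L₀ e^(−k_1 t_c) = 19.2 × 0.6657 = 12.78 mg/L, and at the critical point k_2 D_c = k_1 L, so D_c = (0.347/1.21) × 12.78 = 3.666 mg/L.
Minimum DO = C_s − D_c = 11.1 − 3.666 = 7.434 mg/L.

t_c ≈ 1.17 d; D_c ≈ 3.67 mg/L; min DO ≈ 7.43 mg/L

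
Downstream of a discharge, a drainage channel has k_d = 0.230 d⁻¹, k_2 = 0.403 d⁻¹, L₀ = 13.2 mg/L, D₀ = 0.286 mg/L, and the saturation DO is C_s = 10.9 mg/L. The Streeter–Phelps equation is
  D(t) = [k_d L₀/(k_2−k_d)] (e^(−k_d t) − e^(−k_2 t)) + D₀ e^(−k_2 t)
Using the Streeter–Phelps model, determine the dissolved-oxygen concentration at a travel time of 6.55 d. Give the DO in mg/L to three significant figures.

DO ≈ 8.24 mg/L

k_d L₀/(k_2−k_d) = 0.230×13.2/(0.403−0.230) = 3.036/0.1730 = 17.55 mg/L.
e^(−k_d t) = e^(−0.230×6.550) = 0.2217; e^(−k_2 t) = e^(−0.403×6.550) = 0.07139.
D = 17.55 × (0.2217 − 0.07139) + 0.286 × 0.07139 = 2.638 + 0.02042 = 2.658 mg/L.
DO = C_s − D = 10.9 − 2.658 = 8.242 mg/L.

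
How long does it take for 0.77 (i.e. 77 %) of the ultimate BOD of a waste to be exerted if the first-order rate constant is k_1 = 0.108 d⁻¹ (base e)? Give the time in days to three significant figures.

y/L₀ = 1 − e^(−k_1 t) = 0.77 ⇒ e^(−k_1 t) = 0.230
t = −ln(0.230) / 0.108 = 1.470 / 0.108 = 13.61 d.

t ≈ 13.6 d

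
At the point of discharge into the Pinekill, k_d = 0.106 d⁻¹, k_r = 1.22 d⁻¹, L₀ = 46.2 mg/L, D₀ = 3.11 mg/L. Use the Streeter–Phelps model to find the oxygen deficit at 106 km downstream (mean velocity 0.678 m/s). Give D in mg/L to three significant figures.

D ≈ 3.49 mg/L

Travel time t = x/v = 106 km / (0.678 m/s) = 106000 m / 0.678 m/s = 156300 s = 1.810 d.
k_d L₀/(k_r−k_d) = 0.106×46.2/(1.22−0.106) = 4.897/1.114 = 4.396 mg/L.
e^(−k_d t) = e^(−0.106×1.810) = 0.8255; e^(−k_r t) = e^(−1.22×1.810) = 0.1100.
D = 4.396 × (0.8255 − 0.1100) + 3.11 × 0.1100 = 3.145 + 0.3420 = 3.487 mg/L.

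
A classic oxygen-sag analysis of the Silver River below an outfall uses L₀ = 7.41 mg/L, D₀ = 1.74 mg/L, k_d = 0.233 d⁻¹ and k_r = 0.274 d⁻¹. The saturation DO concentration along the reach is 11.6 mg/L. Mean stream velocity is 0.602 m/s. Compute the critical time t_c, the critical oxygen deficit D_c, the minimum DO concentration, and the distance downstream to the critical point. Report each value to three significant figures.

At the critical point dD/dt = 0, so k_d L₀ e^(−k_d t) = k_r D. Substituting D(t) from the Streeter–Phelps equation and solving for t gives
t_c = ln[(k_r/k_d)(1 − D₀(k_r−k_d)/(k_d L₀))] / (k_r−k_d).
Here k_r−k_d = 0.04100 d⁻¹ and 1 − D₀(k_r−k_d)/(k_d L₀) = 1 − 1.74×0.04100/(0.233×7.41) = 0.9587, so
t_c = ln(1.176 × 0.9587) / 0.04100 = 0.1199 / 0.04100 = 2.924 d.
L(t_c) = L₀ e^(−k_d t_c) = 7.41 × 0.5059 = 3.749 mg/L, and at the critical point k_r D_c = k_d L, so D_c = (0.233/0.274) × 3.749 = 3.188 mg/L.
Minimum DO = C_s − D_c = 11.6 − 3.188 = 8.412 mg/L.
x_c = v t_c = 0.602 m/s × 2.924 d × 86400 s/d = 152100 m ≈ 152 km.

t_c ≈ 2.92 d; D_c ≈ 3.19 mg/L; min DO ≈ 8.41 mg/L; x_c ≈ 152 km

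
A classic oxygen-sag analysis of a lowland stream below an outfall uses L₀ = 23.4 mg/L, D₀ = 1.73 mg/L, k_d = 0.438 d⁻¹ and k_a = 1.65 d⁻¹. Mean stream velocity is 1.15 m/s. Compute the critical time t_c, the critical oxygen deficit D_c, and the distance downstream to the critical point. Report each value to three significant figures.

t_c ≈ 0.905 d; D_c ≈ 4.18 mg/L; x_c ≈ 90.0 km

With k_a/k_d = 3.767 and 1 − D₀(k_a−k_d)/(k_d L₀) = 0.7954,
t_c = ln(3.767 × 0.7954) / (1.65 − 0.438) = ln(2.996) / 1.212 = 1.097/1.212 = 0.9055 d.
L(t_c) = L₀ e^(−k_d t_c) = 23.4 × 0.6726 = 15.74 mg/L, and at the critical point k_a D_c = k_d L, so D_c = (0.438/1.65) × 15.74 = 4.178 mg/L.
x_c = v t_c = 1.15 m/s × 0.9055 d × 86400 s/d = 89970 m ≈ 90.0 km.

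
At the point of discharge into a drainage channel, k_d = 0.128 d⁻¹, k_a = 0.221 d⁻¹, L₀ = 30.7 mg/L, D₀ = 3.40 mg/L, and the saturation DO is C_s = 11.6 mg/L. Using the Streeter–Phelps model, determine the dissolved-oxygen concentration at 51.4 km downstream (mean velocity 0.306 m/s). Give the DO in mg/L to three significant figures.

Travel time t = x/v = 51.4 km / (0.306 m/s) = 51400 m / 0.306 m/s = 168000 s = 1.944 d.
k_d L₀/(k_a−k_d) = 0.128×30.7/(0.221−0.128) = 3.930/0.09300 = 42.25 mg/L.
e^(−k_d t) = e^(−0.128×1.944) = 0.7797; e^(−k_a t) = e^(−0.221×1.944) = 0.6507.
D = 42.25 × (0.7797 − 0.6507) + 3.40 × 0.6507 = 5.449 + 2.212 = 7.662 mg/L.
DO = C_s − D = 11.6 − 7.662 = 3.938 mg/L.

DO ≈ 3.94 mg/L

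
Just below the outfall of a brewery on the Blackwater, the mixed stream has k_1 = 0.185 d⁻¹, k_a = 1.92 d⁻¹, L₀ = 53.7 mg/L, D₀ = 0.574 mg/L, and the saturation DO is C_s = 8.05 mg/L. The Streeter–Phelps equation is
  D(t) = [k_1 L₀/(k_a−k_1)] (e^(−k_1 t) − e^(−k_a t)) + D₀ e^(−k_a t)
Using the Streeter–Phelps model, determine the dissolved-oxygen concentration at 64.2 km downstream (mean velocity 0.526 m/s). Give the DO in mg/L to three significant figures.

DO ≈ 3.98 mg/L

Travel time t = x/v = 64.2 km / (0.526 m/s) = 64200 m / 0.526 m/s = 122100 s = 1.413 d.
k_1 L₀/(k_a−k_1) = 0.185×53.7/(1.92−0.185) = 9.934/1.735 = 5.726 mg/L.
e^(−k_1 t) = e^(−0.185×1.413) = 0.7700; e^(−k_a t) = e^(−1.92×1.413) = 0.06638.
D = 5.726 × (0.7700 − 0.06638) + 0.574 × 0.06638 = 4.029 + 0.03810 = 4.067 mg/L.
DO = C_s − D = 8.05 − 4.067 = 3.983 mg/L.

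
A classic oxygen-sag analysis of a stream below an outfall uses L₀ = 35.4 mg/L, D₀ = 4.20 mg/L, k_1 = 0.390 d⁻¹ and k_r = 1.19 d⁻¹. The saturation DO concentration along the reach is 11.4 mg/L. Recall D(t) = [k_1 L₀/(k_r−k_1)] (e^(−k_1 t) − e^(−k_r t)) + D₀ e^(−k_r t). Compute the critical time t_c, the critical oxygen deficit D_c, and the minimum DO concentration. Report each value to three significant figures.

t_c ≈ 1.05 d; D_c ≈ 7.72 mg/L; min DO ≈ 3.68 mg/L

With k_r/k_1 = 3.051 and 1 − D₀(k_r−k_1)/(k_1 L₀) = 0.7566,
t_c = ln(3.051 × 0.7566) / (1.19 − 0.390) = ln(2.309) / 0.8000 = 0.8367/0.8000 = 1.046 d.
L(t_c) = L₀ e^(−k_1 t_c) = 35.4 × 0.6651 = 23.54 mg/L, and at the critical point k_r D_c = k_1 L, so D_c = (0.390/1.19) × 23.54 = 7.716 mg/L.
Minimum DO = C_s − D_c = 11.4 − 7.716 = 3.684 mg/L.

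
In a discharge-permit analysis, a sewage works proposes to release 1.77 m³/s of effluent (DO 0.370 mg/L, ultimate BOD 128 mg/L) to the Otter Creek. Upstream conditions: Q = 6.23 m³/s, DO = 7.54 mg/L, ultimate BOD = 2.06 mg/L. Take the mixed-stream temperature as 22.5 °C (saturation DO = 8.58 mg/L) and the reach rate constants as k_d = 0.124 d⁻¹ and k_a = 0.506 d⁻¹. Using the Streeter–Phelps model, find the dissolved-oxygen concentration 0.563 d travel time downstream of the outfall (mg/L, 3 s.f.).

Mixed DO = (6.23×7.54 + 1.77×0.370)/(6.23+1.77) = 47.63/8.000 = 5.954 mg/L.
Mixed L₀ = (6.23×2.06 + 1.77×128)/(8.000) = 239.4/8.000 = 29.92 mg/L.
Initial deficit D₀ = C_s − DO₀ = 8.58 − 5.954 = 2.626 mg/L.
D(0.563) = [0.124×29.92/(0.506−0.124)](e^(−0.124×0.563) − e^(−0.506×0.563)) + 2.626 e^(−0.506×0.563)
= 9.714 × (0.9326 − 0.7521) + 2.626 × 0.7521 = 3.728 mg/L.
DO = 8.58 − 3.728 = 4.852 mg/L.

DO ≈ 4.85 mg/L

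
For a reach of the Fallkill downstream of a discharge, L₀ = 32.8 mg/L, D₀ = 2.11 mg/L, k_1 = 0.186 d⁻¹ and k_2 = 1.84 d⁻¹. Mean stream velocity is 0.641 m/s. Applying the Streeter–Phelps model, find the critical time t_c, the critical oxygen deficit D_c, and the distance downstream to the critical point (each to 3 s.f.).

t_c = [1/(k_2−k_1)] ln[(k_2/k_1)(1 − D₀(k_2−k_1)/(k_1 L₀))]
= [1/(1.84−0.186)] ln[(1.84/0.186)(1 − 2.11×1.654/(0.186×32.8))]
= (1/1.654) ln[9.892 × 0.4280] = 0.6046 × ln(4.234) = 0.6046 × 1.443 = 0.8725 d.
D_c = (k_1/k_2) L₀ e^(−k_1 t_c) = (0.186/1.84) × 32.8 × e^(−0.186×0.8725) = 0.1011 × 32.8 × 0.8502 = 2.819 mg/L.
x_c = v t_c = 0.641 m/s × 0.8725 d × 86400 s/d = 48320 m ≈ 48.3 km.

t_c ≈ 0.872 d; D_c ≈ 2.82 mg/L; x_c ≈ 48.3 km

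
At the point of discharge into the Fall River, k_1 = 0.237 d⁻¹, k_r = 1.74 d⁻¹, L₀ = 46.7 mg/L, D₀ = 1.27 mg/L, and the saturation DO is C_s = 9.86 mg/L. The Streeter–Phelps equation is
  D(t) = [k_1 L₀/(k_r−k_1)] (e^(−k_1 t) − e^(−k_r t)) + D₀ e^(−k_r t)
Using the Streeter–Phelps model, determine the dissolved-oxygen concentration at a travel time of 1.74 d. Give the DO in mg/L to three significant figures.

k_1 L₀/(k_r−k_1) = 0.237×46.7/(1.74−0.237) = 11.07/1.503 = 7.364 mg/L.
e^(−k_1 t) = e^(−0.237×1.740) = 0.6621; e^(−k_r t) = e^(−1.74×1.740) = 0.04843.
D = 7.364 × (0.6621 − 0.04843) + 1.27 × 0.04843 = 4.519 + 0.06151 = 4.580 mg/L.
DO = C_s − D = 9.86 − 4.580 = 5.280 mg/L.

DO ≈ 5.28 mg/L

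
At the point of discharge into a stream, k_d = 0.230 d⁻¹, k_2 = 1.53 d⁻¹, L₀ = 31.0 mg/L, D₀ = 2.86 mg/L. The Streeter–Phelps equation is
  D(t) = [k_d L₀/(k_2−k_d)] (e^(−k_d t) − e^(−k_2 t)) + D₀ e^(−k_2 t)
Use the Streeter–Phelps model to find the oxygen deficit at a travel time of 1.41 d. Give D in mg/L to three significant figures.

k_d L₀/(k_2−k_d) = 0.230×31.0/(1.53−0.230) = 7.130/1.300 = 5.485 mg/L.
e^(−k_d t) = e^(−0.230×1.410) = 0.7230; e^(−k_2 t) = e^(−1.53×1.410) = 0.1156.
D = 5.485 × (0.7230 − 0.1156) + 2.86 × 0.1156 = 3.331 + 0.3307 = 3.662 mg/L.

D ≈ 3.66 mg/L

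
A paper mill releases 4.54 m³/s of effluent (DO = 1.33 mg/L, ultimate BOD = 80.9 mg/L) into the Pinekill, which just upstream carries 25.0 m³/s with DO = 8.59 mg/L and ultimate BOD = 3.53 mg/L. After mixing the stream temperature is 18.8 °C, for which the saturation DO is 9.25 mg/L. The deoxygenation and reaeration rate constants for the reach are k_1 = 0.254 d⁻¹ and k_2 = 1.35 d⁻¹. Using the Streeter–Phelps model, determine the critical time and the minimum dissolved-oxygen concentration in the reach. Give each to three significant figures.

Mixed DO = (25.0×8.59 + 4.54×1.33)/(25.0+4.54) = 220.8/29.54 = 7.474 mg/L.
Mixed L₀ = (25.0×3.53 + 4.54×80.9)/(29.54) = 455.5/29.54 = 15.42 mg/L.
Initial deficit D₀ = C_s − DO₀ = 9.25 − 7.474 = 1.776 mg/L.
t_c = (1/1.096) ln[(1.35/0.254)(1 − 1.776×1.096/(0.254×15.42))] = 0.9124 × ln(2.674) = 0.8974 d.
D_c = (0.254/1.35) × 15.42 × e^(−0.254×0.8974) = 0.1881 × 15.42 × 0.7962 = 2.310 mg/L.
Minimum DO = 9.25 − 2.310 = 6.940 mg/L.

t_c ≈ 0.897 d; minimum DO ≈ 6.94 mg/L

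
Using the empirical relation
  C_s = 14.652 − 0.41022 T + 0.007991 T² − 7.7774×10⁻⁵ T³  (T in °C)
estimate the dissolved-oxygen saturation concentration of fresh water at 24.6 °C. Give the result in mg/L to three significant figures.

C_s ≈ 8.24 mg/L

C_s = 14.652 − 0.41022×24.6 + 0.007991×24.6² − 7.7774×10⁻⁵×24.6³ = 8.239 mg/L.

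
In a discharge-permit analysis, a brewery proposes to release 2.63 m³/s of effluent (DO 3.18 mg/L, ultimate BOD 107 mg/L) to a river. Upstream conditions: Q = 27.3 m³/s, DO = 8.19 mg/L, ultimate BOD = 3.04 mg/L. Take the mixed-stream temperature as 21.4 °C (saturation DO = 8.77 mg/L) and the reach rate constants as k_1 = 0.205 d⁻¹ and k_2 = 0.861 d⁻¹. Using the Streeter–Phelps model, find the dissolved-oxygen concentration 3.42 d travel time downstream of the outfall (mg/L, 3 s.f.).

DO ≈ 7.03 mg/L

Mixed DO = (27.3×8.19 + 2.63×3.18)/(27.3+2.63) = 232.0/29.93 = 7.750 mg/L.
Mixed L₀ = (27.3×3.04 + 2.63×107)/(29.93) = 364.4/29.93 = 12.18 mg/L.
Initial deficit D₀ = C_s − DO₀ = 8.77 − 7.750 = 1.020 mg/L.
D(3.42) = [0.205×12.18/(0.861−0.205)](e^(−0.205×3.42) − e^(−0.861×3.42)) + 1.020 e^(−0.861×3.42)
= 3.805 × (0.4960 − 0.05262) + 1.020 × 0.05262 = 1.741 mg/L.
DO = 8.77 − 1.741 = 7.029 mg/L.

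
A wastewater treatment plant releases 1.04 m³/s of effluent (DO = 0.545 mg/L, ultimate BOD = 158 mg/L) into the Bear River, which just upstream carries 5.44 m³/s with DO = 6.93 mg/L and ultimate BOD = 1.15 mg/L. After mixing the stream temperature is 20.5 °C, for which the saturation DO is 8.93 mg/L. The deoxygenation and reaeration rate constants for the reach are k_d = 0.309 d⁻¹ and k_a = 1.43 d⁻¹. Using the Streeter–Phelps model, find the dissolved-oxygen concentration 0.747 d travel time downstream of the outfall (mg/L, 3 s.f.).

Mixed DO = (5.44×6.93 + 1.04×0.545)/(5.44+1.04) = 38.27/6.480 = 5.905 mg/L.
Mixed L₀ = (5.44×1.15 + 1.04×158)/(6.480) = 170.6/6.480 = 26.32 mg/L.
Initial deficit D₀ = C_s − DO₀ = 8.93 − 5.905 = 3.025 mg/L.
D(0.747) = [0.309×26.32/(1.43−0.309)](e^(−0.309×0.747) − e^(−1.43×0.747)) + 3.025 e^(−1.43×0.747)
= 7.256 × (0.7939 − 0.3436) + 3.025 × 0.3436 = 4.306 mg/L.
DO = 8.93 − 4.306 = 4.624 mg/L.

DO ≈ 4.62 mg/L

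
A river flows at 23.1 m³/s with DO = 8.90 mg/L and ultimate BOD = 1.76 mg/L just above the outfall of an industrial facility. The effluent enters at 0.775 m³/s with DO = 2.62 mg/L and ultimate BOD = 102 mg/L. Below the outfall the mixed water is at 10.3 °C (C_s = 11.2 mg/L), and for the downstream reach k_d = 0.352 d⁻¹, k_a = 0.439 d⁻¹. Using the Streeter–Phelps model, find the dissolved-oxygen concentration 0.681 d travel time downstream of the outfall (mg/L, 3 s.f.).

DO ≈ 8.42 mg/L

Mixed DO = (23.1×8.90 + 0.775×2.62)/(23.1+0.775) = 207.6/23.88 = 8.696 mg/L.
Mixed L₀ = (23.1×1.76 + 0.775×102)/(23.88) = 119.7/23.88 = 5.014 mg/L.
Initial deficit D₀ = C_s − DO₀ = 11.2 − 8.696 = 2.504 mg/L.
D(0.681) = [0.352×5.014/(0.439−0.352)](e^(−0.352×0.681) − e^(−0.439×0.681)) + 2.504 e^(−0.439×0.681)
= 20.29 × (0.7869 − 0.7416) + 2.504 × 0.7416 = 2.775 mg/L.
DO = 11.2 − 2.775 = 8.425 mg/L.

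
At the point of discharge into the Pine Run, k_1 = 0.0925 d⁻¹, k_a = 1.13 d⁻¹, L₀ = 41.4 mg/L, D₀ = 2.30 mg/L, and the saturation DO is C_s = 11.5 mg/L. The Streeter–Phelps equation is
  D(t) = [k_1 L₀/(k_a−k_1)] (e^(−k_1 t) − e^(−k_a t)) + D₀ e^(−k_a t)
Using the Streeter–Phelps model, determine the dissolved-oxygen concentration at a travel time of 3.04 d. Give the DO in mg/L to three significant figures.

DO ≈ 8.76 mg/L

k_1 L₀/(k_a−k_1) = 0.0925×41.4/(1.13−0.0925) = 3.829/1.037 = 3.691 mg/L.
e^(−k_1 t) = e^(−0.0925×3.040) = 0.7549; e^(−k_a t) = e^(−1.13×3.040) = 0.03222.
D = 3.691 × (0.7549 − 0.03222) + 2.30 × 0.03222 = 2.667 + 0.07410 = 2.741 mg/L.
DO = C_s − D = 11.5 − 2.741 = 8.759 mg/L.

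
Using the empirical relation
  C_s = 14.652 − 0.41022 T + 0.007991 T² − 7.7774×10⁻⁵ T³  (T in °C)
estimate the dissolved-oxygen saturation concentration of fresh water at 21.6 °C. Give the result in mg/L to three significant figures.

C_s = 14.652 − 0.41022×21.6 + 0.007991×21.6² − 7.7774×10⁻⁵×21.6³ = 8.736 mg/L.

C_s ≈ 8.74 mg/L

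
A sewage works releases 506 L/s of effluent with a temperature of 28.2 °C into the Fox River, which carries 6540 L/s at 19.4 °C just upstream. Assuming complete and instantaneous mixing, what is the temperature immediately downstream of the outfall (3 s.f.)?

Flow-weighted mixing: C = (Q_r C_r + Q_w C_w)/(Q_r + Q_w)
= (6540×19.4 + 506×28.2)/(6540 + 506) = 141100/7046 = 20.03 °C.

20.0 °C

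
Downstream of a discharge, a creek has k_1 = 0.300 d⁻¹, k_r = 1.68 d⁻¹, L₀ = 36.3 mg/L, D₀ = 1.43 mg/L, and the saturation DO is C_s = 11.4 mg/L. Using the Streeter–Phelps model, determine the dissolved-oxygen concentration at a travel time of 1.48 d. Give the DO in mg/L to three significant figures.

DO ≈ 6.88 mg/L

k_1 L₀/(k_r−k_1) = 0.300×36.3/(1.68−0.300) = 10.89/1.380 = 7.891 mg/L.
e^(−k_1 t) = e^(−0.300×1.480) = 0.6415; e^(−k_r t) = e^(−1.68×1.480) = 0.08321.
D = 7.891 × (0.6415 − 0.08321) + 1.43 × 0.08321 = 4.405 + 0.1190 = 4.524 mg/L.
DO = C_s − D = 11.4 − 4.524 = 6.876 mg/L.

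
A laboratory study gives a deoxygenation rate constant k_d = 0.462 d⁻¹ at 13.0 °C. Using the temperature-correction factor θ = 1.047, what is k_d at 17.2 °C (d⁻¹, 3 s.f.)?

k_d(T₂) = k_d(T₁) · θ^(T₂−T₁) = 0.462 × 1.047^(17.2−13.0)
= 0.462 × 1.047^4.20 = 0.462 × 1.213 = 0.5603 d⁻¹.

k_d ≈ 0.560 d⁻¹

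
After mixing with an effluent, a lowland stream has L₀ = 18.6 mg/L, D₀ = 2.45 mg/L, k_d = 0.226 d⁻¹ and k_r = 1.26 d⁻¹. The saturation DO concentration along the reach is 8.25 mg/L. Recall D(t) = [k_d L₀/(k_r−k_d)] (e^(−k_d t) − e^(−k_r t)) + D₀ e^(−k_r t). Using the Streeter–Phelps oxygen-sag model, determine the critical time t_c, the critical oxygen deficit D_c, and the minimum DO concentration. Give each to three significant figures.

With k_r/k_d = 5.575 and 1 − D₀(k_r−k_d)/(k_d L₀) = 0.3973,
t_c = ln(5.575 × 0.3973) / (1.26 − 0.226) = ln(2.215) / 1.034 = 0.7954/1.034 = 0.7692 d.
D_c = (k_d/k_r) L₀ e^(−k_d t_c) = (0.226/1.26) × 18.6 × e^(−0.226×0.7692) = 0.1794 × 18.6 × 0.8404 = 2.804 mg/L.
Minimum DO = C_s − D_c = 8.25 − 2.804 = 5.446 mg/L.

t_c ≈ 0.769 d; D_c ≈ 2.80 mg/L; min DO ≈ 5.45 mg/L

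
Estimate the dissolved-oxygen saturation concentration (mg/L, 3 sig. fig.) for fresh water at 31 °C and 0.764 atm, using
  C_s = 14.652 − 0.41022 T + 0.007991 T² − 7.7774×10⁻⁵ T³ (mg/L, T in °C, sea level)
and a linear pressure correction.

At sea level: C_s = 14.652 − 0.41022×31 + 0.007991×31² − 7.7774×10⁻⁵×31³ = 7.298 mg/L.
Pressure correction: C_s' = 7.298 × 0.764 = 5.575 mg/L.

C_s ≈ 5.58 mg/L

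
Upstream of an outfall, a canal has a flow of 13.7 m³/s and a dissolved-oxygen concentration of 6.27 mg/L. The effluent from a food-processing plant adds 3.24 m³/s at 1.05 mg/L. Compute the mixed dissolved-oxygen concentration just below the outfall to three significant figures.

Flow-weighted mixing: C = (Q_r C_r + Q_w C_w)/(Q_r + Q_w)
= (13.7×6.27 + 3.24×1.05)/(13.7 + 3.24) = 89.30/16.94 = 5.272 mg/L.

5.27 mg/L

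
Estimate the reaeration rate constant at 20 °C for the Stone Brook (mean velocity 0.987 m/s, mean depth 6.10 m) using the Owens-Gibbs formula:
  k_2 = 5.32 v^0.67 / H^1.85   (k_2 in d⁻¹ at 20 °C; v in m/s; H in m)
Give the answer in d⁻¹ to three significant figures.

k_2 ≈ 0.186 d⁻¹

k_2 = 5.32 × 0.987^0.67 / 6.10^1.85 = 5.32 × 0.9913 / 28.37 = 0.1859 d⁻¹.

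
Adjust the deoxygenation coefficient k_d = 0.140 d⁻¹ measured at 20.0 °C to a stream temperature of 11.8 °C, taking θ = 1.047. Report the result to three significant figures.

k_d(T₂) = k_d(T₁) · θ^(T₂−T₁) = 0.140 × 1.047^(11.8−20.0)
= 0.140 × 1.047^-8.20 = 0.140 × 0.6862 = 0.09607 d⁻¹.

k_d ≈ 0.0961 d⁻¹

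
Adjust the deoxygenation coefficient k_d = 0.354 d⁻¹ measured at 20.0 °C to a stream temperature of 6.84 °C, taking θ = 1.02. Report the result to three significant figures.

k_d(T₂) = k_d(T₁) · θ^(T₂−T₁) = 0.354 × 1.02^(6.84−20.0)
= 0.354 × 1.02^-13.2 = 0.354 × 0.7706 = 0.2728 d⁻¹.

k_d ≈ 0.273 d⁻¹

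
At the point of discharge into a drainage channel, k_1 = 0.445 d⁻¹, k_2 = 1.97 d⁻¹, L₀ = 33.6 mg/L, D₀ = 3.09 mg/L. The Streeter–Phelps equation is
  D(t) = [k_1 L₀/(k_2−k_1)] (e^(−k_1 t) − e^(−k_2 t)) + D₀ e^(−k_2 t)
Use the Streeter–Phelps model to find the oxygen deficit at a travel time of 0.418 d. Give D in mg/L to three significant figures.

k_1 L₀/(k_2−k_1) = 0.445×33.6/(1.97−0.445) = 14.95/1.525 = 9.805 mg/L.
e^(−k_1 t) = e^(−0.445×0.4180) = 0.8303; e^(−k_2 t) = e^(−1.97×0.4180) = 0.4389.
D = 9.805 × (0.8303 − 0.4389) + 3.09 × 0.4389 = 3.837 + 1.356 = 5.193 mg/L.

D ≈ 5.19 mg/L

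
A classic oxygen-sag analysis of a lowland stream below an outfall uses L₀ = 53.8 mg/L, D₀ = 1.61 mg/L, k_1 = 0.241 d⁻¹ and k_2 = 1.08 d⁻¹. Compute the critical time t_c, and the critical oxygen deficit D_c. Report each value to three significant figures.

t_c = [1/(k_2−k_1)] ln[(k_2/k_1)(1 − D₀(k_2−k_1)/(k_1 L₀))]
= [1/(1.08−0.241)] ln[(1.08/0.241)(1 − 1.61×0.8390/(0.241×53.8))]
= (1/0.8390) ln[4.481 × 0.8958] = 1.192 × ln(4.014) = 1.192 × 1.390 = 1.657 d.
D_c = (k_1/k_2) L₀ e^(−k_1 t_c) = (0.241/1.08) × 53.8 × e^(−0.241×1.657) = 0.2231 × 53.8 × 0.6708 = 8.054 mg/L.

t_c ≈ 1.66 d; D_c ≈ 8.05 mg/L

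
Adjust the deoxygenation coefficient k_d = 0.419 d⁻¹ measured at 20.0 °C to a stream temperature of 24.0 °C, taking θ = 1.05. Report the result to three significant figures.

k_d ≈ 0.509 d⁻¹

k_d(T₂) = k_d(T₁) · θ^(T₂−T₁) = 0.419 × 1.05^(24.0−20.0)
= 0.419 × 1.05^4.00 = 0.419 × 1.216 = 0.5093 d⁻¹.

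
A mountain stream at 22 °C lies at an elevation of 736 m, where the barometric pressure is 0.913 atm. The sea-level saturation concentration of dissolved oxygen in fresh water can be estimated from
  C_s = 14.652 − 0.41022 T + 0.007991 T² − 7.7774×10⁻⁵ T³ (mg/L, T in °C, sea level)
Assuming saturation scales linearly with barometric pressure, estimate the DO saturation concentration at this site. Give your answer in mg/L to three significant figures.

At sea level: C_s = 14.652 − 0.41022×22 + 0.007991×22² − 7.7774×10⁻⁵×22³ = 8.667 mg/L.
Pressure correction: C_s' = 8.667 × 0.913 = 7.913 mg/L.

C_s ≈ 7.91 mg/L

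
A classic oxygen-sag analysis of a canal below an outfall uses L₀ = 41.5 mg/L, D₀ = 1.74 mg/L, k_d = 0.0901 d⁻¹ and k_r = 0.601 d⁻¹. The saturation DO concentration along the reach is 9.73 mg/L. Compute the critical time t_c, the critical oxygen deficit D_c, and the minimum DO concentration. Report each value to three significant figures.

t_c ≈ 3.18 d; D_c ≈ 4.67 mg/L; min DO ≈ 5.06 mg/L

t_c = [1/(k_r−k_d)] ln[(k_r/k_d)(1 − D₀(k_r−k_d)/(k_d L₀))]
= [1/(0.601−0.0901)] ln[(0.601/0.0901)(1 − 1.74×0.5109/(0.0901×41.5))]
= (1/0.5109) ln[6.670 × 0.7623] = 1.957 × ln(5.085) = 1.957 × 1.626 = 3.183 d.
L(t_c) = L₀ e^(−k_d t_c) = 41.5 × 0.7507 = 31.15 mg/L, and at the critical point k_r D_c = k_d L, so D_c = (0.0901/0.601) × 31.15 = 4.670 mg/L.
Minimum DO = C_s − D_c = 9.73 − 4.670 = 5.060 mg/L.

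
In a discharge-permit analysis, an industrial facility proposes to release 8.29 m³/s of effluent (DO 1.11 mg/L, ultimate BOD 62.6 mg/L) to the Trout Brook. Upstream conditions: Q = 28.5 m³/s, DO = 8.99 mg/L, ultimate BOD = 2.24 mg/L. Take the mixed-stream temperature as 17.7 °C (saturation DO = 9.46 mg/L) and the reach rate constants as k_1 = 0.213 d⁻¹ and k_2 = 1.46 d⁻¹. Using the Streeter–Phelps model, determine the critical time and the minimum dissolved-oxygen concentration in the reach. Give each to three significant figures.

Mixed DO = (28.5×8.99 + 8.29×1.11)/(28.5+8.29) = 265.4/36.79 = 7.214 mg/L.
Mixed L₀ = (28.5×2.24 + 8.29×62.6)/(36.79) = 582.8/36.79 = 15.84 mg/L.
Initial deficit D₀ = C_s − DO₀ = 9.46 − 7.214 = 2.246 mg/L.
t_c = (1/1.247) ln[(1.46/0.213)(1 − 2.246×1.247/(0.213×15.84))] = 0.8019 × ln(1.166) = 0.1230 d.
D_c = (0.213/1.46) × 15.84 × e^(−0.213×0.1230) = 0.1459 × 15.84 × 0.9741 = 2.251 mg/L.
Minimum DO = 9.46 − 2.251 = 7.209 mg/L.

t_c ≈ 0.123 d; minimum DO ≈ 7.21 mg/L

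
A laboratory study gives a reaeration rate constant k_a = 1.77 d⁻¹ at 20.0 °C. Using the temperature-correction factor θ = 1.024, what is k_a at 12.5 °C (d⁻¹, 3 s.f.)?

k_a(T₂) = k_a(T₁) · θ^(T₂−T₁) = 1.77 × 1.024^(12.5−20.0)
= 1.77 × 1.024^-7.50 = 1.77 × 0.8370 = 1.482 d⁻¹.

k_a ≈ 1.48 d⁻¹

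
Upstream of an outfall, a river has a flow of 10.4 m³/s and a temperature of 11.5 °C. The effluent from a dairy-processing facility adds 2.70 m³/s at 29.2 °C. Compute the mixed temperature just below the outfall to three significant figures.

Flow-weighted mixing: C = (Q_r C_r + Q_w C_w)/(Q_r + Q_w)
= (10.4×11.5 + 2.70×29.2)/(10.4 + 2.70) = 198.4/13.10 = 15.15 °C.

15.1 °C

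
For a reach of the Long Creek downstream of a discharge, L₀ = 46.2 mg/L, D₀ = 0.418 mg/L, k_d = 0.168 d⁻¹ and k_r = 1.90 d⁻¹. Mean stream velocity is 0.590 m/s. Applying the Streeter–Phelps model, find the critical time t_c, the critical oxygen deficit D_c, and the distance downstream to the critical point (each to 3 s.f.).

t_c ≈ 1.34 d; D_c ≈ 3.26 mg/L; x_c ≈ 68.5 km

At the critical point dD/dt = 0, so k_d L₀ e^(−k_d t) = k_r D. Substituting D(t) from the Streeter–Phelps equation and solving for t gives
t_c = ln[(k_r/k_d)(1 − D₀(k_r−k_d)/(k_d L₀))] / (k_r−k_d).
Here k_r−k_d = 1.732 d⁻¹ and 1 − D₀(k_r−k_d)/(k_d L₀) = 1 − 0.418×1.732/(0.168×46.2) = 0.9067, so
t_c = ln(11.31 × 0.9067) / 1.732 = 2.328 / 1.732 = 1.344 d.
L(t_c) = L₀ e^(−k_d t_c) = 46.2 × 0.7979 = 36.86 mg/L, and at the critical point k_r D_c = k_d L, so D_c = (0.168/1.90) × 36.86 = 3.259 mg/L.
x_c = v t_c = 0.590 m/s × 1.344 d × 86400 s/d = 68510 m ≈ 68.5 km.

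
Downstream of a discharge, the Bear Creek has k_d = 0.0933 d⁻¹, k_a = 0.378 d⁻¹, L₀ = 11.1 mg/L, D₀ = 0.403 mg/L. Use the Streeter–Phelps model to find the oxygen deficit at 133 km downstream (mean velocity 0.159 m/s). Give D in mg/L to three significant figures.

D ≈ 1.39 mg/L

Travel time t = x/v = 133 km / (0.159 m/s) = 133000 m / 0.159 m/s = 836500 s = 9.681 d.
k_d L₀/(k_a−k_d) = 0.0933×11.1/(0.378−0.0933) = 1.036/0.2847 = 3.638 mg/L.
e^(−k_d t) = e^(−0.0933×9.681) = 0.4052; e^(−k_a t) = e^(−0.378×9.681) = 0.02574.
D = 3.638 × (0.4052 − 0.02574) + 0.403 × 0.02574 = 1.380 + 0.01037 = 1.391 mg/L.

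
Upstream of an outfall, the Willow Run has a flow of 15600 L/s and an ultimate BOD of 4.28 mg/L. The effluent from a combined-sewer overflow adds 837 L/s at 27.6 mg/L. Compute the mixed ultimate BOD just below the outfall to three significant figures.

5.47 mg/L

Flow-weighted mixing: C = (Q_r C_r + Q_w C_w)/(Q_r + Q_w)
= (15600×4.28 + 837×27.6)/(15600 + 837) = 89870/16440 = 5.467 mg/L.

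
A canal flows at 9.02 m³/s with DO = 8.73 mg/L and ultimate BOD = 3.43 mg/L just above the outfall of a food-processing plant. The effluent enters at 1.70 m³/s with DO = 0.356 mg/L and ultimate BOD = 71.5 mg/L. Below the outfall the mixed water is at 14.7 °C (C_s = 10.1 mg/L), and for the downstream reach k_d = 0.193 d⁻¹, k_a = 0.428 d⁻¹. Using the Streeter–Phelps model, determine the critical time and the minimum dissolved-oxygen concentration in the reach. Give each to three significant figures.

Mixed DO = (9.02×8.73 + 1.70×0.356)/(9.02+1.70) = 79.35/10.72 = 7.402 mg/L.
Mixed L₀ = (9.02×3.43 + 1.70×71.5)/(10.72) = 152.5/10.72 = 14.22 mg/L.
Initial deficit D₀ = C_s − DO₀ = 10.1 − 7.402 = 2.698 mg/L.
t_c = (1/0.2350) ln[(0.428/0.193)(1 − 2.698×0.2350/(0.193×14.22))] = 4.255 × ln(1.705) = 2.272 d.
D_c = (0.193/0.428) × 14.22 × e^(−0.193×2.272) = 0.4509 × 14.22 × 0.6450 = 4.138 mg/L.
Minimum DO = 10.1 − 4.138 = 5.962 mg/L.

t_c ≈ 2.27 d; minimum DO ≈ 5.96 mg/L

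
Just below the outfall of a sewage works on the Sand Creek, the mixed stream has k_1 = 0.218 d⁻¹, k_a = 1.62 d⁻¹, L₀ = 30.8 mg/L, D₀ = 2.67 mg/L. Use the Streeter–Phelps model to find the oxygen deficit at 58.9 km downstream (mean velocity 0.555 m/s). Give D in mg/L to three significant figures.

D ≈ 3.37 mg/L

Travel time t = x/v = 58.9 km / (0.555 m/s) = 58900 m / 0.555 m/s = 106100 s = 1.228 d.
k_1 L₀/(k_a−k_1) = 0.218×30.8/(1.62−0.218) = 6.714/1.402 = 4.789 mg/L.
e^(−k_1 t) = e^(−0.218×1.228) = 0.7651; e^(−k_a t) = e^(−1.62×1.228) = 0.1367.
D = 4.789 × (0.7651 − 0.1367) + 2.67 × 0.1367 = 3.009 + 0.3650 = 3.374 mg/L.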